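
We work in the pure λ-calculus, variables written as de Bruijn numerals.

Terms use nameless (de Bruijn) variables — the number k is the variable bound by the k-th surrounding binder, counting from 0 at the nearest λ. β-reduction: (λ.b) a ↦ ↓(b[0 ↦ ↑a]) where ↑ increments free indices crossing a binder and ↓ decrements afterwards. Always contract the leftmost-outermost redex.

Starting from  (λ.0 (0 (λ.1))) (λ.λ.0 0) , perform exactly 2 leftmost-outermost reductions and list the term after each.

Answer: after 2 steps: λ.0 0

Working:
  start: (λ.0 (0 (λ.1))) (λ.λ.0 0)
  →1  (λ.λ.0 0) ((λ.λ.0 0) (λ.λ.λ.0 0))
  →2  λ.0 0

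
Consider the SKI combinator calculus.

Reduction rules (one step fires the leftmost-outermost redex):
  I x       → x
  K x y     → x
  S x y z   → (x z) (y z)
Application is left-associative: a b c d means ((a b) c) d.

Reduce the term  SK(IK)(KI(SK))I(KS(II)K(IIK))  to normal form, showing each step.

  start: SK(IK)(KI(SK))I(KS(II)K(IIK))
  step 1: K(KI(SK))(IK(KI(SK)))I(KS(II)K(IIK))
  step 2: KI(SK)I(KS(II)K(IIK))
  step 3: II(KS(II)K(IIK))
  step 4: I(KS(II)K(IIK))
  step 5: KS(II)K(IIK)
  step 6: SK(IIK)
  step 7: SK(IK)
  step 8: SKK

Answer: normal form = SKK  (in 8 steps)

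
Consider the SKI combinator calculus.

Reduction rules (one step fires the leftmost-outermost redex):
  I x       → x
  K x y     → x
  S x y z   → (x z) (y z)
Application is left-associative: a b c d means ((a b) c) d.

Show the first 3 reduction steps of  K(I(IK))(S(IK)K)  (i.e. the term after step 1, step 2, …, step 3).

Answer: after 3 steps: K

Working:
  start: K(I(IK))(S(IK)K)
  →1  I(IK)
  →2  IK
  →3  K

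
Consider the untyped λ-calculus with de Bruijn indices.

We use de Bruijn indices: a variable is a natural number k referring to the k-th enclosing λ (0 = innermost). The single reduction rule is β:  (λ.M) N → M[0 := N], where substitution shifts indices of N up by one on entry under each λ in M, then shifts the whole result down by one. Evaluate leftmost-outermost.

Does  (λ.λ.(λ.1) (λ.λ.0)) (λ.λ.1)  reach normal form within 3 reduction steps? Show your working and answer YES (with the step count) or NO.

Answer: YES — reaches normal form λ.0 in 2 ≤ 3 steps

Working:
  start: (λ.λ.(λ.1) (λ.λ.0)) (λ.λ.1)
  [1] λ.(λ.1) (λ.λ.0)
  [2] λ.0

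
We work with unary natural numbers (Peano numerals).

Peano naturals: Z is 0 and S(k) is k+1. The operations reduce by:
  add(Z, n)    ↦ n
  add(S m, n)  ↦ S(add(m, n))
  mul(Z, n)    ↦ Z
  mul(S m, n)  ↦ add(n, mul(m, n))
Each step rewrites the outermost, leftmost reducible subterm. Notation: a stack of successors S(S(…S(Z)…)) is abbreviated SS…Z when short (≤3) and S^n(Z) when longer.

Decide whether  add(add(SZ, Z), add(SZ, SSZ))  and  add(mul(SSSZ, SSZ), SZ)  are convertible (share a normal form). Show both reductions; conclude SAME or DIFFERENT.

Term A:
  start: add(add(SZ, Z), add(SZ, SSZ))
  →1  add(S(add(Z, Z)), add(SZ, SSZ))
  →2  S(add(add(Z, Z), add(SZ, SSZ)))
  →3  S(add(Z, add(SZ, SSZ)))
  →4  S(add(SZ, SSZ))
  →5  S(S(add(Z, SSZ)))
  →6  S^4(Z)

Term B:
  start: add(mul(SSSZ, SSZ), SZ)
  →1  add(add(SSZ, mul(SSZ, SSZ)), SZ)
  →2  add(S(add(SZ, mul(SSZ, SSZ))), SZ)
  →3  S(add(add(SZ, mul(SSZ, SSZ)), SZ))
  →4  S(add(S(add(Z, mul(SSZ, SSZ))), SZ))
  →5  S(S(add(add(Z, mul(SSZ, SSZ)), SZ)))
  →6  S(S(add(mul(SSZ, SSZ), SZ)))
  →7  S(S(add(add(SSZ, mul(SZ, SSZ)), SZ)))
  →8  S(S(add(S(add(SZ, mul(SZ, SSZ))), SZ)))
  →9  S(S(S(add(add(SZ, mul(SZ, SSZ)), SZ))))
  →10  S(S(S(add(S(add(Z, mul(SZ, SSZ))), SZ))))
  →11  S(S(S(S(add(add(Z, mul(SZ, SSZ)), SZ)))))
  →12  S(S(S(S(add(mul(SZ, SSZ), SZ)))))
  →13  S(S(S(S(add(add(SSZ, mul(Z, SSZ)), SZ)))))
  →14  S(S(S(S(add(S(add(SZ, mul(Z, SSZ))), SZ)))))
  →15  S(S(S(S(S(add(add(SZ, mul(Z, SSZ)), SZ))))))
  →16  S(S(S(S(S(add(S(add(Z, mul(Z, SSZ))), SZ))))))
  →17  S(S(S(S(S(S(add(add(Z, mul(Z, SSZ)), SZ)))))))
  →18  S(S(S(S(S(S(add(mul(Z, SSZ), SZ)))))))
  →19  S(S(S(S(S(S(add(Z, SZ)))))))
  →20  S^7(Z)

Answer: DIFFERENT — A ⇓ S^4(Z), B ⇓ S^7(Z)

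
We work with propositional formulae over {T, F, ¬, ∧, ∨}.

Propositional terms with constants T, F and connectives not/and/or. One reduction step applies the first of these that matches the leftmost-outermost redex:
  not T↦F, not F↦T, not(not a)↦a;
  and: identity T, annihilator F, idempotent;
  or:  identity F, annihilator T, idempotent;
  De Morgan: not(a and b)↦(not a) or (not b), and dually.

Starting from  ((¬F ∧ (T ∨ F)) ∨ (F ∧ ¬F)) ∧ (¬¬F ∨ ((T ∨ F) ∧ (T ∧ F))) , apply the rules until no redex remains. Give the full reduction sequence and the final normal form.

Answer: normal form = F  (in 10 steps)

Derivation:
  start: ((¬F ∧ (T ∨ F)) ∨ (F ∧ ¬F)) ∧ (¬¬F ∨ ((T ∨ F) ∧ (T ∧ F)))
  →1  ((T ∧ (T ∨ F)) ∨ (F ∧ ¬F)) ∧ (¬¬F ∨ ((T ∨ F) ∧ (T ∧ F)))
  →2  ((T ∨ F) ∨ (F ∧ ¬F)) ∧ (¬¬F ∨ ((T ∨ F) ∧ (T ∧ F)))
  →3  (T ∨ (F ∧ ¬F)) ∧ (¬¬F ∨ ((T ∨ F) ∧ (T ∧ F)))
  →4  T ∧ (¬¬F ∨ ((T ∨ F) ∧ (T ∧ F)))
  →5  ¬¬F ∨ ((T ∨ F) ∧ (T ∧ F))
  →6  F ∨ ((T ∨ F) ∧ (T ∧ F))
  →7  (T ∨ F) ∧ (T ∧ F)
  →8  T ∧ (T ∧ F)
  →9  T ∧ F
  →10  F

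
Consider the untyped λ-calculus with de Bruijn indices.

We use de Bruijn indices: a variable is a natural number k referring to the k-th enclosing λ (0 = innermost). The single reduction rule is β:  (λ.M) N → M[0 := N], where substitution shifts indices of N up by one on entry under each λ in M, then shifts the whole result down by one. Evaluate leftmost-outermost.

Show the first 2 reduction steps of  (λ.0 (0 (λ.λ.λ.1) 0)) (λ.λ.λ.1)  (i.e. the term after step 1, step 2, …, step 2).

  start: (λ.0 (0 (λ.λ.λ.1) 0)) (λ.λ.λ.1)
  →1  (λ.λ.λ.1) ((λ.λ.λ.1) (λ.λ.λ.1) (λ.λ.λ.1))
  →2  λ.λ.1

Answer: after 2 steps: λ.λ.1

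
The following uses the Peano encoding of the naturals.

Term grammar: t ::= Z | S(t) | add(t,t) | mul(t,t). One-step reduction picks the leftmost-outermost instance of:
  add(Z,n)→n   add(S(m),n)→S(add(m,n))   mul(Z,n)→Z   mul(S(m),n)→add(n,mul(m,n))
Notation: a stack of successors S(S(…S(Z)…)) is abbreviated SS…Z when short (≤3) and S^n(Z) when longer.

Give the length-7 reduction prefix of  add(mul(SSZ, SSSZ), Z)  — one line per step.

  start: add(mul(SSZ, SSSZ), Z)
  step 1: add(add(SSSZ, mul(SZ, SSSZ)), Z)
  step 2: add(S(add(SSZ, mul(SZ, SSSZ))), Z)
  step 3: S(add(add(SSZ, mul(SZ, SSSZ)), Z))
  step 4: S(add(S(add(SZ, mul(SZ, SSSZ))), Z))
  step 5: S(S(add(add(SZ, mul(SZ, SSSZ)), Z)))
  step 6: S(S(add(S(add(Z, mul(SZ, SSSZ))), Z)))
  step 7: S(S(S(add(add(Z, mul(SZ, SSSZ)), Z))))

Answer: after 7 steps: S(S(S(add(add(Z, mul(SZ, SSSZ)), Z))))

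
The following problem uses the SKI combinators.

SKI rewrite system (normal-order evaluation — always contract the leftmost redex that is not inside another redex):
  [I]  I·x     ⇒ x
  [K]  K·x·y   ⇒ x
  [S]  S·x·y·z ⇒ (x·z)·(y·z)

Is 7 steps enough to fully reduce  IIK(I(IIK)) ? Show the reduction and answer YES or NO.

  start: IIK(I(IIK))
  →1  IK(I(IIK))
  →2  K(I(IIK))
  →3  K(IIK)
  →4  K(IK)
  →5  KK

Answer: YES — reaches normal form KK in 5 ≤ 7 steps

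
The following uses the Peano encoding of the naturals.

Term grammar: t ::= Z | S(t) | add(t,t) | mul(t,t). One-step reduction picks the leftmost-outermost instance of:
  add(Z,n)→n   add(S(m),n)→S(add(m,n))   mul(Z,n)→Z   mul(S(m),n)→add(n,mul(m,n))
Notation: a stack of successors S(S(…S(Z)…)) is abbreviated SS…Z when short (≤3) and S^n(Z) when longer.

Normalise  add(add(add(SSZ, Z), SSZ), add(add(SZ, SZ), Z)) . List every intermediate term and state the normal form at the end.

  start: add(add(add(SSZ, Z), SSZ), add(add(SZ, SZ), Z))
  step 1: add(add(S(add(SZ, Z)), SSZ), add(add(SZ, SZ), Z))
  step 2: add(S(add(add(SZ, Z), SSZ)), add(add(SZ, SZ), Z))
  step 3: S(add(add(add(SZ, Z), SSZ), add(add(SZ, SZ), Z)))
  step 4: S(add(add(S(add(Z, Z)), SSZ), add(add(SZ, SZ), Z)))
  step 5: S(add(S(add(add(Z, Z), SSZ)), add(add(SZ, SZ), Z)))
  step 6: S(S(add(add(add(Z, Z), SSZ), add(add(SZ, SZ), Z))))
  step 7: S(S(add(add(Z, SSZ), add(add(SZ, SZ), Z))))
  step 8: S(S(add(SSZ, add(add(SZ, SZ), Z))))
  step 9: S(S(S(add(SZ, add(add(SZ, SZ), Z)))))
  step 10: S(S(S(S(add(Z, add(add(SZ, SZ), Z))))))
  step 11: S(S(S(S(add(add(SZ, SZ), Z)))))
  step 12: S(S(S(S(add(S(add(Z, SZ)), Z)))))
  step 13: S(S(S(S(S(add(add(Z, SZ), Z))))))
  step 14: S(S(S(S(S(add(SZ, Z))))))
  step 15: S(S(S(S(S(S(add(Z, Z)))))))
  step 16: S^6(Z)

Answer: normal form = S^6(Z)  (in 16 steps)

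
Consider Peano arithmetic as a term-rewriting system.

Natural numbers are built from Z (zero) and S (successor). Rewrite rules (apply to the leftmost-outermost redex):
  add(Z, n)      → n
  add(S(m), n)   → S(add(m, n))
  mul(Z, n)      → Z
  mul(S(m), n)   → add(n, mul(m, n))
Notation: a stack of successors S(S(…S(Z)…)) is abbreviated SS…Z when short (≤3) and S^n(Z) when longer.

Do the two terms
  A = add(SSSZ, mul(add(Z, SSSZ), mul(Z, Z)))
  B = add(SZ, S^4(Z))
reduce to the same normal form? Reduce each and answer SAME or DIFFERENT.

Answer: DIFFERENT — A ⇓ SSSZ, B ⇓ S^5(Z)

Derivation:
Term A:
  start: add(SSSZ, mul(add(Z, SSSZ), mul(Z, Z)))
  →1  S(add(SSZ, mul(add(Z, SSSZ), mul(Z, Z))))
  →2  S(S(add(SZ, mul(add(Z, SSSZ), mul(Z, Z)))))
  →3  S(S(S(add(Z, mul(add(Z, SSSZ), mul(Z, Z))))))
  →4  S(S(S(mul(add(Z, SSSZ), mul(Z, Z)))))
  →5  S(S(S(mul(SSSZ, mul(Z, Z)))))
  →6  S(S(S(add(mul(Z, Z), mul(SSZ, mul(Z, Z))))))
  →7  S(S(S(add(Z, mul(SSZ, mul(Z, Z))))))
  →8  S(S(S(mul(SSZ, mul(Z, Z)))))
  →9  S(S(S(add(mul(Z, Z), mul(SZ, mul(Z, Z))))))
  →10  S(S(S(add(Z, mul(SZ, mul(Z, Z))))))
  →11  S(S(S(mul(SZ, mul(Z, Z)))))
  →12  S(S(S(add(mul(Z, Z), mul(Z, mul(Z, Z))))))
  →13  S(S(S(add(Z, mul(Z, mul(Z, Z))))))
  →14  S(S(S(mul(Z, mul(Z, Z)))))
  →15  SSSZ

Term B:
  start: add(SZ, S^4(Z))
  →1  S(add(Z, S^4(Z)))
  →2  S^5(Z)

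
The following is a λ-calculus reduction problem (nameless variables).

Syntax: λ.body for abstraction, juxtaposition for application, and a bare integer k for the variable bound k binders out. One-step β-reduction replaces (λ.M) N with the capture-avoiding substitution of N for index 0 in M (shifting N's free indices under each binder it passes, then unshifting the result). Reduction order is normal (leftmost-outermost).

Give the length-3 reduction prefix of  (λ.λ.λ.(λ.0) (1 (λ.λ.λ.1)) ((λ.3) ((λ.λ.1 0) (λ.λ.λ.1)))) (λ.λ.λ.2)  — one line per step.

  start: (λ.λ.λ.(λ.0) (1 (λ.λ.λ.1)) ((λ.3) ((λ.λ.1 0) (λ.λ.λ.1)))) (λ.λ.λ.2)
  step 1: λ.λ.(λ.0) (1 (λ.λ.λ.1)) ((λ.λ.λ.λ.2) ((λ.λ.1 0) (λ.λ.λ.1)))
  step 2: λ.λ.1 (λ.λ.λ.1) ((λ.λ.λ.λ.2) ((λ.λ.1 0) (λ.λ.λ.1)))
  step 3: λ.λ.1 (λ.λ.λ.1) (λ.λ.λ.2)

Answer: after 3 steps: λ.λ.1 (λ.λ.λ.1) (λ.λ.λ.2)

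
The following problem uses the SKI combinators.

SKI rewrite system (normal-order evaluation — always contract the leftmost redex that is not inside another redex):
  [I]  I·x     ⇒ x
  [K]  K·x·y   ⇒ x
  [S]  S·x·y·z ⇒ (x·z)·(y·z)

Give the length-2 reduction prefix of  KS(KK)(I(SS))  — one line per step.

  start: KS(KK)(I(SS))
  →1  S(I(SS))
  →2  S(SS)

Answer: after 2 steps: S(SS)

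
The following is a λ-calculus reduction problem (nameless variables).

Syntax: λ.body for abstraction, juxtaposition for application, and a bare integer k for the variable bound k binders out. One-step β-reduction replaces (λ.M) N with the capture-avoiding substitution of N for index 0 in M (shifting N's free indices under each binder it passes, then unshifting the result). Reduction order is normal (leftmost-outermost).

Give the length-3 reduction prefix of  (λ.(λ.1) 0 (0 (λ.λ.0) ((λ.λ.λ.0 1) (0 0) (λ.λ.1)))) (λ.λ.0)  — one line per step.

Answer: after 3 steps: λ.0

Working:
  start: (λ.(λ.1) 0 (0 (λ.λ.0) ((λ.λ.λ.0 1) (0 0) (λ.λ.1)))) (λ.λ.0)
  [1] (λ.λ.λ.0) (λ.λ.0) ((λ.λ.0) (λ.λ.0) ((λ.λ.λ.0 1) ((λ.λ.0) (λ.λ.0)) (λ.λ.1)))
  [2] (λ.λ.0) ((λ.λ.0) (λ.λ.0) ((λ.λ.λ.0 1) ((λ.λ.0) (λ.λ.0)) (λ.λ.1)))
  [3] λ.0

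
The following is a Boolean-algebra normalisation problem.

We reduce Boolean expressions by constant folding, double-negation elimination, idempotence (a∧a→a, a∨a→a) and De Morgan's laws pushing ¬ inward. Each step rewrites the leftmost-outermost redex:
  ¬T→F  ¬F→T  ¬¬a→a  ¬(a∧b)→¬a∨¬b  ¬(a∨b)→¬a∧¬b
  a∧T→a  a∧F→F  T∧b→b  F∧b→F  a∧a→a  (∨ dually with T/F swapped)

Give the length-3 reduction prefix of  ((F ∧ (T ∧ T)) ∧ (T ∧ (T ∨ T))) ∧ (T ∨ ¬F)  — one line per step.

  start: ((F ∧ (T ∧ T)) ∧ (T ∧ (T ∨ T))) ∧ (T ∨ ¬F)
  →1  (F ∧ (T ∧ (T ∨ T))) ∧ (T ∨ ¬F)
  →2  F ∧ (T ∨ ¬F)
  →3  F

Answer: after 3 steps: F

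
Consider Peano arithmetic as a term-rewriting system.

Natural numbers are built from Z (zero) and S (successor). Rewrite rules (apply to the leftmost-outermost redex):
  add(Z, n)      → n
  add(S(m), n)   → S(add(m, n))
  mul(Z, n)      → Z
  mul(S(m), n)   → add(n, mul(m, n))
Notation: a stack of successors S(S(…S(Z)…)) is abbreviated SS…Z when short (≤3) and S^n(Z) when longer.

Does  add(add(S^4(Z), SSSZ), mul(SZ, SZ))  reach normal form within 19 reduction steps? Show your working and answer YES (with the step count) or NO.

Answer: YES — reaches normal form S^8(Z) in 17 ≤ 19 steps

Working:
  start: add(add(S^4(Z), SSSZ), mul(SZ, SZ))
  [1] add(S(add(SSSZ, SSSZ)), mul(SZ, SZ))
  [2] S(add(add(SSSZ, SSSZ), mul(SZ, SZ)))
  [3] S(add(S(add(SSZ, SSSZ)), mul(SZ, SZ)))
  [4] S(S(add(add(SSZ, SSSZ), mul(SZ, SZ))))
  [5] S(S(add(S(add(SZ, SSSZ)), mul(SZ, SZ))))
  [6] S(S(S(add(add(SZ, SSSZ), mul(SZ, SZ)))))
  [7] S(S(S(add(S(add(Z, SSSZ)), mul(SZ, SZ)))))
  [8] S(S(S(S(add(add(Z, SSSZ), mul(SZ, SZ))))))
  [9] S(S(S(S(add(SSSZ, mul(SZ, SZ))))))
  [10] S(S(S(S(S(add(SSZ, mul(SZ, SZ)))))))
  [11] S(S(S(S(S(S(add(SZ, mul(SZ, SZ))))))))
  [12] S(S(S(S(S(S(S(add(Z, mul(SZ, SZ)))))))))
  [13] S(S(S(S(S(S(S(mul(SZ, SZ))))))))
  [14] S(S(S(S(S(S(S(add(SZ, mul(Z, SZ)))))))))
  [15] S(S(S(S(S(S(S(S(add(Z, mul(Z, SZ))))))))))
  [16] S(S(S(S(S(S(S(S(mul(Z, SZ)))))))))
  [17] S^8(Z)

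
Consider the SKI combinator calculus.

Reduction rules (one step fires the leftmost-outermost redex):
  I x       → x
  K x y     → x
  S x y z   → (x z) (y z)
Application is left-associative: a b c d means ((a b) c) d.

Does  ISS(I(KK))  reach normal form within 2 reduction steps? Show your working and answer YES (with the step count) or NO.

  start: ISS(I(KK))
  [1] SS(I(KK))
  [2] SS(KK)

Answer: YES — reaches normal form SS(KK) in 2 ≤ 2 steps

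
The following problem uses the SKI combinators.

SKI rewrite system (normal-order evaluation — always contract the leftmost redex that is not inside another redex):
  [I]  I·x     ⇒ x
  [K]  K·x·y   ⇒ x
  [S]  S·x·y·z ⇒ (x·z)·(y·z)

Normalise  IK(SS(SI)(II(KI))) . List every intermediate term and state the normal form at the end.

  start: IK(SS(SI)(II(KI)))
  step 1: K(SS(SI)(II(KI)))
  step 2: K(S(II(KI))(SI(II(KI))))
  step 3: K(S(I(KI))(SI(II(KI))))
  step 4: K(S(KI)(SI(II(KI))))
  step 5: K(S(KI)(SI(I(KI))))
  step 6: K(S(KI)(SI(KI)))

Answer: normal form = K(S(KI)(SI(KI)))  (in 6 steps)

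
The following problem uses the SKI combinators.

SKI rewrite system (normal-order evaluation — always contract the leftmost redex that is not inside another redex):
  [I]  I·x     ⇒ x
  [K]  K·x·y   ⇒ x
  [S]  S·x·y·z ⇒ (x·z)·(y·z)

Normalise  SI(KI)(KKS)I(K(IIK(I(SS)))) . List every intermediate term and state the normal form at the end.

  start: SI(KI)(KKS)I(K(IIK(I(SS))))
  [1] I(KKS)(KI(KKS))I(K(IIK(I(SS))))
  [2] KKS(KI(KKS))I(K(IIK(I(SS))))
  [3] K(KI(KKS))I(K(IIK(I(SS))))
  [4] KI(KKS)(K(IIK(I(SS))))
  [5] I(K(IIK(I(SS))))
  [6] K(IIK(I(SS)))
  [7] K(IK(I(SS)))
  [8] K(K(I(SS)))
  [9] K(K(SS))

Answer: normal form = K(K(SS))  (in 9 steps)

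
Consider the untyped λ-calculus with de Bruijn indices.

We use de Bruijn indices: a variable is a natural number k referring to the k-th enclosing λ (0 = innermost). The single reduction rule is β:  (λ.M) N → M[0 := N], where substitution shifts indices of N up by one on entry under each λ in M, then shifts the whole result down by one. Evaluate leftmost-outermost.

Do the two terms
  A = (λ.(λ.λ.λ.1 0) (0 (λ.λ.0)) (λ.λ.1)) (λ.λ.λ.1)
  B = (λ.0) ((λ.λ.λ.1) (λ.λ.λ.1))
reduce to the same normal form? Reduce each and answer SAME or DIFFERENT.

Term A:
  start: (λ.(λ.λ.λ.1 0) (0 (λ.λ.0)) (λ.λ.1)) (λ.λ.λ.1)
  [1] (λ.λ.λ.1 0) ((λ.λ.λ.1) (λ.λ.0)) (λ.λ.1)
  [2] (λ.λ.1 0) (λ.λ.1)
  [3] λ.(λ.λ.1) 0
  [4] λ.λ.1

Term B:
  start: (λ.0) ((λ.λ.λ.1) (λ.λ.λ.1))
  [1] (λ.λ.λ.1) (λ.λ.λ.1)
  [2] λ.λ.1

Answer: SAME — A ⇓ λ.λ.1, B ⇓ λ.λ.1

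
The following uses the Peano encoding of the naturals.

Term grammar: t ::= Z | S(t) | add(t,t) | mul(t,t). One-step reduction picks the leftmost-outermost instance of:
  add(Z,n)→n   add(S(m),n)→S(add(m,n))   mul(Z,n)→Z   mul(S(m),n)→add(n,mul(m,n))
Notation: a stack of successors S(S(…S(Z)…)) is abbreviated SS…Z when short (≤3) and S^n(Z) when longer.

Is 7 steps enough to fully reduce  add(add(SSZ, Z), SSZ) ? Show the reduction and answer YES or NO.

  start: add(add(SSZ, Z), SSZ)
  →1  add(S(add(SZ, Z)), SSZ)
  →2  S(add(add(SZ, Z), SSZ))
  →3  S(add(S(add(Z, Z)), SSZ))
  →4  S(S(add(add(Z, Z), SSZ)))
  →5  S(S(add(Z, SSZ)))
  →6  S^4(Z)

Answer: YES — reaches normal form S^4(Z) in 6 ≤ 7 steps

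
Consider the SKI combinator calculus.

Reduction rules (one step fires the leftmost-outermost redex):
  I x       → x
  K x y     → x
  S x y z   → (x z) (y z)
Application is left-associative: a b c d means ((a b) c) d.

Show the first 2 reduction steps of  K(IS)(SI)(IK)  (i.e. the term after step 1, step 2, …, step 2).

  start: K(IS)(SI)(IK)
  [1] IS(IK)
  [2] S(IK)

Answer: after 2 steps: S(IK)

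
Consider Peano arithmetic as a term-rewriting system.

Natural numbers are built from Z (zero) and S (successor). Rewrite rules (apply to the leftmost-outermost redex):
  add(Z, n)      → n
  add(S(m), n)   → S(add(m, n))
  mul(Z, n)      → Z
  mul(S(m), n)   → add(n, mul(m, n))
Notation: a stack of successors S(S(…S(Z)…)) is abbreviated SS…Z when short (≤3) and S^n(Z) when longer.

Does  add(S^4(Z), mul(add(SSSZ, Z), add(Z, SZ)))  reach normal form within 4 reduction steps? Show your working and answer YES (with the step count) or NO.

Answer: NO — after 4 steps the term is S(S(S(S(add(Z, mul(add(SSSZ, Z), add(Z, SZ))))))), not yet normal

Working:
  start: add(S^4(Z), mul(add(SSSZ, Z), add(Z, SZ)))
  step 1: S(add(SSSZ, mul(add(SSSZ, Z), add(Z, SZ))))
  step 2: S(S(add(SSZ, mul(add(SSSZ, Z), add(Z, SZ)))))
  step 3: S(S(S(add(SZ, mul(add(SSSZ, Z), add(Z, SZ))))))
  step 4: S(S(S(S(add(Z, mul(add(SSSZ, Z), add(Z, SZ)))))))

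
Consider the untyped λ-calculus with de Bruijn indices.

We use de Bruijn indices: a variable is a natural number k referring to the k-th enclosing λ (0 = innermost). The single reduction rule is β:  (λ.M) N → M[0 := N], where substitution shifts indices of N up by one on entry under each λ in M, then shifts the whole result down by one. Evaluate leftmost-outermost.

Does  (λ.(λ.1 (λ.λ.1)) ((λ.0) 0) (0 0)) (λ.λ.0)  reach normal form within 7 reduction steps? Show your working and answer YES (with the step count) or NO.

Answer: YES — reaches normal form λ.0 in 5 ≤ 7 steps

Working:
  start: (λ.(λ.1 (λ.λ.1)) ((λ.0) 0) (0 0)) (λ.λ.0)
  →1  (λ.(λ.λ.0) (λ.λ.1)) ((λ.0) (λ.λ.0)) ((λ.λ.0) (λ.λ.0))
  →2  (λ.λ.0) (λ.λ.1) ((λ.λ.0) (λ.λ.0))
  →3  (λ.0) ((λ.λ.0) (λ.λ.0))
  →4  (λ.λ.0) (λ.λ.0)
  →5  λ.0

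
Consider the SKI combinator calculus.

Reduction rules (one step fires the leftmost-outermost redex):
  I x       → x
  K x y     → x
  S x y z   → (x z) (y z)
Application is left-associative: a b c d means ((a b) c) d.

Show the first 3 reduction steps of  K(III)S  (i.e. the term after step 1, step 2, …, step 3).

Answer: after 3 steps: I

Working:
  start: K(III)S
  →1  III
  →2  II
  →3  I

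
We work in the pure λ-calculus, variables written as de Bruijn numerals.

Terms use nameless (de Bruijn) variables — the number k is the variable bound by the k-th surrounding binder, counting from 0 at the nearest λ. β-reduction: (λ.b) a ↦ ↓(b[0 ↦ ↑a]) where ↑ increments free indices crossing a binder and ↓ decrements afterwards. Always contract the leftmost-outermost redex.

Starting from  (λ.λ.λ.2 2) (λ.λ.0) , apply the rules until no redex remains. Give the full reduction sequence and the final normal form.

  start: (λ.λ.λ.2 2) (λ.λ.0)
  →1  λ.λ.(λ.λ.0) (λ.λ.0)
  →2  λ.λ.λ.0

Answer: normal form = λ.λ.λ.0  (in 2 steps)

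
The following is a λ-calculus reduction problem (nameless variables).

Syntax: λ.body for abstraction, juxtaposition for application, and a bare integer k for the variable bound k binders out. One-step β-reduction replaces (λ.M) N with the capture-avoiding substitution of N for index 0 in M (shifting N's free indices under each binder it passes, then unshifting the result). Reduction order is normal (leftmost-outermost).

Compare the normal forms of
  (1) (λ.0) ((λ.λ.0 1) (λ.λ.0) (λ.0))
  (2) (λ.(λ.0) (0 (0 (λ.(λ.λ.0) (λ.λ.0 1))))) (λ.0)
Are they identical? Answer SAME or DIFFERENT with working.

Answer: SAME — A ⇓ λ.λ.0, B ⇓ λ.λ.0

Derivation:
Term A:
  start: (λ.0) ((λ.λ.0 1) (λ.λ.0) (λ.0))
  [1] (λ.λ.0 1) (λ.λ.0) (λ.0)
  [2] (λ.0 (λ.λ.0)) (λ.0)
  [3] (λ.0) (λ.λ.0)
  [4] λ.λ.0

Term B:
  start: (λ.(λ.0) (0 (0 (λ.(λ.λ.0) (λ.λ.0 1))))) (λ.0)
  [1] (λ.0) ((λ.0) ((λ.0) (λ.(λ.λ.0) (λ.λ.0 1))))
  [2] (λ.0) ((λ.0) (λ.(λ.λ.0) (λ.λ.0 1)))
  [3] (λ.0) (λ.(λ.λ.0) (λ.λ.0 1))
  [4] λ.(λ.λ.0) (λ.λ.0 1)
  [5] λ.λ.0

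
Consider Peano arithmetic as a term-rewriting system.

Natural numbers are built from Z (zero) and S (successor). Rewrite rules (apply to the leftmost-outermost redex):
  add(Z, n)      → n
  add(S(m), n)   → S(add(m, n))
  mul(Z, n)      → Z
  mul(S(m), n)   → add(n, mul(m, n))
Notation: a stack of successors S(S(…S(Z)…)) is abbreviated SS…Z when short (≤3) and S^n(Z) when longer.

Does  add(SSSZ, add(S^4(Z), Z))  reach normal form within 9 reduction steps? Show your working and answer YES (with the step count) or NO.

  start: add(SSSZ, add(S^4(Z), Z))
  [1] S(add(SSZ, add(S^4(Z), Z)))
  [2] S(S(add(SZ, add(S^4(Z), Z))))
  [3] S(S(S(add(Z, add(S^4(Z), Z)))))
  [4] S(S(S(add(S^4(Z), Z))))
  [5] S(S(S(S(add(SSSZ, Z)))))
  [6] S(S(S(S(S(add(SSZ, Z))))))
  [7] S(S(S(S(S(S(add(SZ, Z)))))))
  [8] S(S(S(S(S(S(S(add(Z, Z))))))))
  [9] S^7(Z)

Answer: YES — reaches normal form S^7(Z) in 9 ≤ 9 steps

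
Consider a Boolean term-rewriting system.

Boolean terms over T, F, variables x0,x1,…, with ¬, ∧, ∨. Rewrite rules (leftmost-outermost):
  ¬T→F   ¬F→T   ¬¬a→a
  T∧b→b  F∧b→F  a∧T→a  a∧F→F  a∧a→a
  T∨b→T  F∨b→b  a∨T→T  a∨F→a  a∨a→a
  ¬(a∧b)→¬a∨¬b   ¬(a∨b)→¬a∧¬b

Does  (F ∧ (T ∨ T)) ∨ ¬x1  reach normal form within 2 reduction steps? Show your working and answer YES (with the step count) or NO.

Answer: YES — reaches normal form ¬x1 in 2 ≤ 2 steps

Reduction:
  start: (F ∧ (T ∨ T)) ∨ ¬x1
  →1  F ∨ ¬x1
  →2  ¬x1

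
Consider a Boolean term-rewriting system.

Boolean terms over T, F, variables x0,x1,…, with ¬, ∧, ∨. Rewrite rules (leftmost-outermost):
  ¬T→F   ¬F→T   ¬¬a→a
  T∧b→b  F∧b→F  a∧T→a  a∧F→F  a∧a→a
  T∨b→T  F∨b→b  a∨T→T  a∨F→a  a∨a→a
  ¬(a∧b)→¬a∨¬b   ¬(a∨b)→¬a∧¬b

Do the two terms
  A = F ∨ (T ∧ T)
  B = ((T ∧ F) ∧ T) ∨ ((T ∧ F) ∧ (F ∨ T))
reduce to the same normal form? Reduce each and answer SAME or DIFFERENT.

Answer: DIFFERENT — A ⇓ T, B ⇓ F

Working:
Term A:
  start: F ∨ (T ∧ T)
  →1  T ∧ T
  →2  T

Term B:
  start: ((T ∧ F) ∧ T) ∨ ((T ∧ F) ∧ (F ∨ T))
  →1  (T ∧ F) ∨ ((T ∧ F) ∧ (F ∨ T))
  →2  F ∨ ((T ∧ F) ∧ (F ∨ T))
  →3  (T ∧ F) ∧ (F ∨ T)
  →4  F ∧ (F ∨ T)
  →5  F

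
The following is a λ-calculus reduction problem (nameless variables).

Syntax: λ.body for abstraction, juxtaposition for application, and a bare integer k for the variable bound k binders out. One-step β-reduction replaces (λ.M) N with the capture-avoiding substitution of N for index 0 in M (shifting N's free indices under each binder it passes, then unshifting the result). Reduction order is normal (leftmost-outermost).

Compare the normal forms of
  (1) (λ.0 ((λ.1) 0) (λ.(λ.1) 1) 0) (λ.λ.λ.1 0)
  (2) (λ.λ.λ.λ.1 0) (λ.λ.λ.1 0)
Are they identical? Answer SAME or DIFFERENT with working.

Answer: SAME — A ⇓ λ.λ.λ.1 0, B ⇓ λ.λ.λ.1 0

Working:
Term A:
  start: (λ.0 ((λ.1) 0) (λ.(λ.1) 1) 0) (λ.λ.λ.1 0)
  →1  (λ.λ.λ.1 0) ((λ.λ.λ.λ.1 0) (λ.λ.λ.1 0)) (λ.(λ.1) (λ.λ.λ.1 0)) (λ.λ.λ.1 0)
  →2  (λ.λ.1 0) (λ.(λ.1) (λ.λ.λ.1 0)) (λ.λ.λ.1 0)
  →3  (λ.(λ.(λ.1) (λ.λ.λ.1 0)) 0) (λ.λ.λ.1 0)
  →4  (λ.(λ.1) (λ.λ.λ.1 0)) (λ.λ.λ.1 0)
  →5  (λ.λ.λ.λ.1 0) (λ.λ.λ.1 0)
  →6  λ.λ.λ.1 0

Term B:
  start: (λ.λ.λ.λ.1 0) (λ.λ.λ.1 0)
  →1  λ.λ.λ.1 0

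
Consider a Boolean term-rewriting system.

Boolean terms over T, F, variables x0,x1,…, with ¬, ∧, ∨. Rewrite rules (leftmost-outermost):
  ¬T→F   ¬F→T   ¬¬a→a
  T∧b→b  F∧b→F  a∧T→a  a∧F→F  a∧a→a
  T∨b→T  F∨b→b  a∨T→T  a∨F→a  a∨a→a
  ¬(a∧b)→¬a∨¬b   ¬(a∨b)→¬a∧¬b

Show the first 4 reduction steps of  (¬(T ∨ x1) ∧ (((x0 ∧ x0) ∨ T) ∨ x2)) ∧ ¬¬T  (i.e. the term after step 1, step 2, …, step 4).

Answer: after 4 steps: F ∧ ¬¬T

Working:
  start: (¬(T ∨ x1) ∧ (((x0 ∧ x0) ∨ T) ∨ x2)) ∧ ¬¬T
  →1  ((¬T ∧ ¬x1) ∧ (((x0 ∧ x0) ∨ T) ∨ x2)) ∧ ¬¬T
  →2  ((F ∧ ¬x1) ∧ (((x0 ∧ x0) ∨ T) ∨ x2)) ∧ ¬¬T
  →3  (F ∧ (((x0 ∧ x0) ∨ T) ∨ x2)) ∧ ¬¬T
  →4  F ∧ ¬¬T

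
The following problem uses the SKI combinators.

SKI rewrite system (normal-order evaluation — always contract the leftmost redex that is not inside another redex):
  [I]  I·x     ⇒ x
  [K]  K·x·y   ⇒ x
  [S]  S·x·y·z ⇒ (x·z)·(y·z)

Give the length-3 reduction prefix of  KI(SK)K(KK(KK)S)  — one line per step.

  start: KI(SK)K(KK(KK)S)
  step 1: IK(KK(KK)S)
  step 2: K(KK(KK)S)
  step 3: K(KS)

Answer: after 3 steps: K(KS)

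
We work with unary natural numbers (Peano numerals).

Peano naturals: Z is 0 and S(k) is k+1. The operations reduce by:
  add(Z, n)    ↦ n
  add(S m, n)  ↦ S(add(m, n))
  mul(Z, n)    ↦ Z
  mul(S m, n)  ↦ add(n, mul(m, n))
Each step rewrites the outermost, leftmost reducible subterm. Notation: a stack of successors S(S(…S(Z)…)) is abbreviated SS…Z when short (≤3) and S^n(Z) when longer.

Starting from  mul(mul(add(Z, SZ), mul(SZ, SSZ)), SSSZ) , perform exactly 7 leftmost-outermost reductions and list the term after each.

Answer: after 7 steps: S(add(SSZ, mul(add(add(SZ, mul(Z, SSZ)), mul(Z, mul(SZ, SSZ))), SSSZ)))

Working:
  start: mul(mul(add(Z, SZ), mul(SZ, SSZ)), SSSZ)
  step 1: mul(mul(SZ, mul(SZ, SSZ)), SSSZ)
  step 2: mul(add(mul(SZ, SSZ), mul(Z, mul(SZ, SSZ))), SSSZ)
  step 3: mul(add(add(SSZ, mul(Z, SSZ)), mul(Z, mul(SZ, SSZ))), SSSZ)
  step 4: mul(add(S(add(SZ, mul(Z, SSZ))), mul(Z, mul(SZ, SSZ))), SSSZ)
  step 5: mul(S(add(add(SZ, mul(Z, SSZ)), mul(Z, mul(SZ, SSZ)))), SSSZ)
  step 6: add(SSSZ, mul(add(add(SZ, mul(Z, SSZ)), mul(Z, mul(SZ, SSZ))), SSSZ))
  step 7: S(add(SSZ, mul(add(add(SZ, mul(Z, SSZ)), mul(Z, mul(SZ, SSZ))), SSSZ)))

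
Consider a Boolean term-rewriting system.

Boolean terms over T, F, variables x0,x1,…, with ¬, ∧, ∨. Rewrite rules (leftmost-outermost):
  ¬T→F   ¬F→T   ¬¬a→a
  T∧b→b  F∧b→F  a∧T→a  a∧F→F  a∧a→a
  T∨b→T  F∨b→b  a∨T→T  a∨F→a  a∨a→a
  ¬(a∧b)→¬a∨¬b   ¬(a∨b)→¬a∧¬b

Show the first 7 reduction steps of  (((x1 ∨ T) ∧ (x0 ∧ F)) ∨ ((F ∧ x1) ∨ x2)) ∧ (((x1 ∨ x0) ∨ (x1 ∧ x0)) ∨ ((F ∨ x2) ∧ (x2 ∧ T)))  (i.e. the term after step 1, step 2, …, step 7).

  start: (((x1 ∨ T) ∧ (x0 ∧ F)) ∨ ((F ∧ x1) ∨ x2)) ∧ (((x1 ∨ x0) ∨ (x1 ∧ x0)) ∨ ((F ∨ x2) ∧ (x2 ∧ T)))
  →1  ((T ∧ (x0 ∧ F)) ∨ ((F ∧ x1) ∨ x2)) ∧ (((x1 ∨ x0) ∨ (x1 ∧ x0)) ∨ ((F ∨ x2) ∧ (x2 ∧ T)))
  →2  ((x0 ∧ F) ∨ ((F ∧ x1) ∨ x2)) ∧ (((x1 ∨ x0) ∨ (x1 ∧ x0)) ∨ ((F ∨ x2) ∧ (x2 ∧ T)))
  →3  (F ∨ ((F ∧ x1) ∨ x2)) ∧ (((x1 ∨ x0) ∨ (x1 ∧ x0)) ∨ ((F ∨ x2) ∧ (x2 ∧ T)))
  →4  ((F ∧ x1) ∨ x2) ∧ (((x1 ∨ x0) ∨ (x1 ∧ x0)) ∨ ((F ∨ x2) ∧ (x2 ∧ T)))
  →5  (F ∨ x2) ∧ (((x1 ∨ x0) ∨ (x1 ∧ x0)) ∨ ((F ∨ x2) ∧ (x2 ∧ T)))
  →6  x2 ∧ (((x1 ∨ x0) ∨ (x1 ∧ x0)) ∨ ((F ∨ x2) ∧ (x2 ∧ T)))
  →7  x2 ∧ (((x1 ∨ x0) ∨ (x1 ∧ x0)) ∨ (x2 ∧ (x2 ∧ T)))

Answer: after 7 steps: x2 ∧ (((x1 ∨ x0) ∨ (x1 ∧ x0)) ∨ (x2 ∧ (x2 ∧ T)))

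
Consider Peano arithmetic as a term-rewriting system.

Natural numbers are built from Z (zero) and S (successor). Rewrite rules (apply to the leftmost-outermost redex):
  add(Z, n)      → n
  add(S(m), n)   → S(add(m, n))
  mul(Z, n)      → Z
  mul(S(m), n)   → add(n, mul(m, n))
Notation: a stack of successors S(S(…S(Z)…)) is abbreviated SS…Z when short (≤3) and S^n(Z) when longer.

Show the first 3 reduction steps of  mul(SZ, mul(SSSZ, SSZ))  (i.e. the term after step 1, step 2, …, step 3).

Answer: after 3 steps: add(S(add(SZ, mul(SSZ, SSZ))), mul(Z, mul(SSSZ, SSZ)))

Reduction:
  start: mul(SZ, mul(SSSZ, SSZ))
  step 1: add(mul(SSSZ, SSZ), mul(Z, mul(SSSZ, SSZ)))
  step 2: add(add(SSZ, mul(SSZ, SSZ)), mul(Z, mul(SSSZ, SSZ)))
  step 3: add(S(add(SZ, mul(SSZ, SSZ))), mul(Z, mul(SSSZ, SSZ)))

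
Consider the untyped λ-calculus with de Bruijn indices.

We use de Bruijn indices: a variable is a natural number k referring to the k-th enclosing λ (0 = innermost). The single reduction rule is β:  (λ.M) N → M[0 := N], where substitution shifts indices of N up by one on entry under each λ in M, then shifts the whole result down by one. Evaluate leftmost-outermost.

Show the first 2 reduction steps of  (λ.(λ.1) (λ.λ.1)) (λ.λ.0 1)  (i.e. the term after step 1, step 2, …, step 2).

  start: (λ.(λ.1) (λ.λ.1)) (λ.λ.0 1)
  [1] (λ.λ.λ.0 1) (λ.λ.1)
  [2] λ.λ.0 1

Answer: after 2 steps: λ.λ.0 1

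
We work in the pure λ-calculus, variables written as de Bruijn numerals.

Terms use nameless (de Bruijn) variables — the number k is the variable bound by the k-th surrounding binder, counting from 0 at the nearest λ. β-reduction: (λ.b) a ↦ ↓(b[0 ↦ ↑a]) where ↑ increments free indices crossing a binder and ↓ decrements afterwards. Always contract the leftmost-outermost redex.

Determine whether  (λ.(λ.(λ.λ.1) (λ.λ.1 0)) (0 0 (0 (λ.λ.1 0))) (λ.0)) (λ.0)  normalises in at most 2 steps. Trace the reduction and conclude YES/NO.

Answer: NO — after 2 steps the term is (λ.λ.1) (λ.λ.1 0) (λ.0), not yet normal

Working:
  start: (λ.(λ.(λ.λ.1) (λ.λ.1 0)) (0 0 (0 (λ.λ.1 0))) (λ.0)) (λ.0)
  [1] (λ.(λ.λ.1) (λ.λ.1 0)) ((λ.0) (λ.0) ((λ.0) (λ.λ.1 0))) (λ.0)
  [2] (λ.λ.1) (λ.λ.1 0) (λ.0)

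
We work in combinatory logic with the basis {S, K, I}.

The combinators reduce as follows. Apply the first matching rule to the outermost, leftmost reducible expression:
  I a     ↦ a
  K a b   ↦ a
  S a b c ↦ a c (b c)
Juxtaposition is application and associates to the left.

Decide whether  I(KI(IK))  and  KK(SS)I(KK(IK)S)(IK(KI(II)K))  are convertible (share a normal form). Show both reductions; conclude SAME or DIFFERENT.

Term A:
  start: I(KI(IK))
  [1] KI(IK)
  [2] I

Term B:
  start: KK(SS)I(KK(IK)S)(IK(KI(II)K))
  [1] KI(KK(IK)S)(IK(KI(II)K))
  [2] I(IK(KI(II)K))
  [3] IK(KI(II)K)
  [4] K(KI(II)K)
  [5] K(IK)
  [6] KK

Answer: DIFFERENT — A ⇓ I, B ⇓ KK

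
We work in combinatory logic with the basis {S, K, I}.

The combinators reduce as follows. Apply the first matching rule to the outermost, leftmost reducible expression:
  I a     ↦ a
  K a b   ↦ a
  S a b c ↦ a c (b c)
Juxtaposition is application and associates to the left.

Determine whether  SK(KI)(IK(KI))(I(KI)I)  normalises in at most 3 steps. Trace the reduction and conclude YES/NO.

  start: SK(KI)(IK(KI))(I(KI)I)
  →1  K(IK(KI))(KI(IK(KI)))(I(KI)I)
  →2  IK(KI)(I(KI)I)
  →3  K(KI)(I(KI)I)

Answer: NO — after 3 steps the term is K(KI)(I(KI)I), not yet normal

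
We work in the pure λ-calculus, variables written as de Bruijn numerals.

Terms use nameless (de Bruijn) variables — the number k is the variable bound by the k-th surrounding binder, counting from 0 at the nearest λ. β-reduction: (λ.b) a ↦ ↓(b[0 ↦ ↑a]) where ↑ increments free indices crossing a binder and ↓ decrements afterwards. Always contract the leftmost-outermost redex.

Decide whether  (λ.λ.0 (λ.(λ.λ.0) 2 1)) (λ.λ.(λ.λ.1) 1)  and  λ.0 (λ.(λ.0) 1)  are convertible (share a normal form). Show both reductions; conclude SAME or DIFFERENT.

Answer: SAME — A ⇓ λ.0 (λ.1), B ⇓ λ.0 (λ.1)

Working:
Term A:
  start: (λ.λ.0 (λ.(λ.λ.0) 2 1)) (λ.λ.(λ.λ.1) 1)
  [1] λ.0 (λ.(λ.λ.0) (λ.λ.(λ.λ.1) 1) 1)
  [2] λ.0 (λ.(λ.0) 1)
  [3] λ.0 (λ.1)

Term B:
  start: λ.0 (λ.(λ.0) 1)
  [1] λ.0 (λ.1)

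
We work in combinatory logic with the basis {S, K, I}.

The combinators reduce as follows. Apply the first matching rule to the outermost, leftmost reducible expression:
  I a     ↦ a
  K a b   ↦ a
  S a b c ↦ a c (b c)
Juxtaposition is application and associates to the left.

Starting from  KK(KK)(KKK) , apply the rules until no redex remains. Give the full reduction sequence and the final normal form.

  start: KK(KK)(KKK)
  step 1: K(KKK)
  step 2: KK

Answer: normal form = KK  (in 2 steps)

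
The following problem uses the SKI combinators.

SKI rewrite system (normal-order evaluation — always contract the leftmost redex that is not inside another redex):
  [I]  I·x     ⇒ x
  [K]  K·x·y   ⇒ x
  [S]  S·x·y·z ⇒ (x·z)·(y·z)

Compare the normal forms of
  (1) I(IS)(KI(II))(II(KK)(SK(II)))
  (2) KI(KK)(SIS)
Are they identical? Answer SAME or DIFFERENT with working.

Term A:
  start: I(IS)(KI(II))(II(KK)(SK(II)))
  [1] IS(KI(II))(II(KK)(SK(II)))
  [2] S(KI(II))(II(KK)(SK(II)))
  [3] SI(II(KK)(SK(II)))
  [4] SI(I(KK)(SK(II)))
  [5] SI(KK(SK(II)))
  [6] SIK

Term B:
  start: KI(KK)(SIS)
  [1] I(SIS)
  [2] SIS

Answer: DIFFERENT — A ⇓ SIK, B ⇓ SIS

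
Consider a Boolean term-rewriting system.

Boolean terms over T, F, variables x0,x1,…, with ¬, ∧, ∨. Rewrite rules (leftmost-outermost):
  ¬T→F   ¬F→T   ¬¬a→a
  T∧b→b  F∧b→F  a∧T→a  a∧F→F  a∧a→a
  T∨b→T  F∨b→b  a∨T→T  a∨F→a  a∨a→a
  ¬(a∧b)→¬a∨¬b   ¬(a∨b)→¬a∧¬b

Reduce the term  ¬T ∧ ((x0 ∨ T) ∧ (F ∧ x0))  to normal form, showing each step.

  start: ¬T ∧ ((x0 ∨ T) ∧ (F ∧ x0))
  step 1: F ∧ ((x0 ∨ T) ∧ (F ∧ x0))
  step 2: F

Answer: normal form = F  (in 2 steps)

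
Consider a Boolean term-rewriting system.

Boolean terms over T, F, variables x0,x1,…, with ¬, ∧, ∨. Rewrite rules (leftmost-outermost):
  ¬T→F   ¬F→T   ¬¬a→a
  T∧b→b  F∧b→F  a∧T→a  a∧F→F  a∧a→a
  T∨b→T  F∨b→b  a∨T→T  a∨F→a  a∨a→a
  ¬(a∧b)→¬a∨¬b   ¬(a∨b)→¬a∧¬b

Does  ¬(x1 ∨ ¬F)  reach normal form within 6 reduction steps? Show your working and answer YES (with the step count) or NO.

  start: ¬(x1 ∨ ¬F)
  [1] ¬x1 ∧ ¬¬F
  [2] ¬x1 ∧ F
  [3] F

Answer: YES — reaches normal form F in 3 ≤ 6 steps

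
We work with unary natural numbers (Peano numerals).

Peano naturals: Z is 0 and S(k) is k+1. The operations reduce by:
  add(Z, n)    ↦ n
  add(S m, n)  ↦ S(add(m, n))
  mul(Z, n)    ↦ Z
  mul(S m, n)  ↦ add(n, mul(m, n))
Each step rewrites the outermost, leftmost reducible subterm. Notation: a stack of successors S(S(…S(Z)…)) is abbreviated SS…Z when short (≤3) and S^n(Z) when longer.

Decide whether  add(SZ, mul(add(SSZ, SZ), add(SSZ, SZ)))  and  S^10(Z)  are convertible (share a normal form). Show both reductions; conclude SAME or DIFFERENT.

Term A:
  start: add(SZ, mul(add(SSZ, SZ), add(SSZ, SZ)))
  step 1: S(add(Z, mul(add(SSZ, SZ), add(SSZ, SZ))))
  step 2: S(mul(add(SSZ, SZ), add(SSZ, SZ)))
  step 3: S(mul(S(add(SZ, SZ)), add(SSZ, SZ)))
  step 4: S(add(add(SSZ, SZ), mul(add(SZ, SZ), add(SSZ, SZ))))
  step 5: S(add(S(add(SZ, SZ)), mul(add(SZ, SZ), add(SSZ, SZ))))
  step 6: S(S(add(add(SZ, SZ), mul(add(SZ, SZ), add(SSZ, SZ)))))
  step 7: S(S(add(S(add(Z, SZ)), mul(add(SZ, SZ), add(SSZ, SZ)))))
  step 8: S(S(S(add(add(Z, SZ), mul(add(SZ, SZ), add(SSZ, SZ))))))
  step 9: S(S(S(add(SZ, mul(add(SZ, SZ), add(SSZ, SZ))))))
  step 10: S(S(S(S(add(Z, mul(add(SZ, SZ), add(SSZ, SZ)))))))
  step 11: S(S(S(S(mul(add(SZ, SZ), add(SSZ, SZ))))))
  step 12: S(S(S(S(mul(S(add(Z, SZ)), add(SSZ, SZ))))))
  step 13: S(S(S(S(add(add(SSZ, SZ), mul(add(Z, SZ), add(SSZ, SZ)))))))
  step 14: S(S(S(S(add(S(add(SZ, SZ)), mul(add(Z, SZ), add(SSZ, SZ)))))))
  step 15: S(S(S(S(S(add(add(SZ, SZ), mul(add(Z, SZ), add(SSZ, SZ))))))))
  step 16: S(S(S(S(S(add(S(add(Z, SZ)), mul(add(Z, SZ), add(SSZ, SZ))))))))
  step 17: S(S(S(S(S(S(add(add(Z, SZ), mul(add(Z, SZ), add(SSZ, SZ)))))))))
  step 18: S(S(S(S(S(S(add(SZ, mul(add(Z, SZ), add(SSZ, SZ)))))))))
  step 19: S(S(S(S(S(S(S(add(Z, mul(add(Z, SZ), add(SSZ, SZ))))))))))
  step 20: S(S(S(S(S(S(S(mul(add(Z, SZ), add(SSZ, SZ)))))))))
  step 21: S(S(S(S(S(S(S(mul(SZ, add(SSZ, SZ)))))))))
  step 22: S(S(S(S(S(S(S(add(add(SSZ, SZ), mul(Z, add(SSZ, SZ))))))))))
  step 23: S(S(S(S(S(S(S(add(S(add(SZ, SZ)), mul(Z, add(SSZ, SZ))))))))))
  step 24: S(S(S(S(S(S(S(S(add(add(SZ, SZ), mul(Z, add(SSZ, SZ)))))))))))
  step 25: S(S(S(S(S(S(S(S(add(S(add(Z, SZ)), mul(Z, add(SSZ, SZ)))))))))))
  step 26: S(S(S(S(S(S(S(S(S(add(add(Z, SZ), mul(Z, add(SSZ, SZ))))))))))))
  step 27: S(S(S(S(S(S(S(S(S(add(SZ, mul(Z, add(SSZ, SZ))))))))))))
  step 28: S(S(S(S(S(S(S(S(S(S(add(Z, mul(Z, add(SSZ, SZ)))))))))))))
  step 29: S(S(S(S(S(S(S(S(S(S(mul(Z, add(SSZ, SZ))))))))))))
  step 30: S^10(Z)

Term B:
  start: S^10(Z)

Answer: SAME — A ⇓ S^10(Z), B ⇓ S^10(Z)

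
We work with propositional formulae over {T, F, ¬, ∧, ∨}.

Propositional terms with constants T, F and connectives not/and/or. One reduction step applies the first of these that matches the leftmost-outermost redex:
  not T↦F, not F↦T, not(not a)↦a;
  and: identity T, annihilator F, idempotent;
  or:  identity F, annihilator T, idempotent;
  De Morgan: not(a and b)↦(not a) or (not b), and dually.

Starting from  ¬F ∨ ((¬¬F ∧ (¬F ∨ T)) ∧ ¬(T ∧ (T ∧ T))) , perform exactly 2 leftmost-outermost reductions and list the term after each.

  start: ¬F ∨ ((¬¬F ∧ (¬F ∨ T)) ∧ ¬(T ∧ (T ∧ T)))
  →1  T ∨ ((¬¬F ∧ (¬F ∨ T)) ∧ ¬(T ∧ (T ∧ T)))
  →2  T

Answer: after 2 steps: T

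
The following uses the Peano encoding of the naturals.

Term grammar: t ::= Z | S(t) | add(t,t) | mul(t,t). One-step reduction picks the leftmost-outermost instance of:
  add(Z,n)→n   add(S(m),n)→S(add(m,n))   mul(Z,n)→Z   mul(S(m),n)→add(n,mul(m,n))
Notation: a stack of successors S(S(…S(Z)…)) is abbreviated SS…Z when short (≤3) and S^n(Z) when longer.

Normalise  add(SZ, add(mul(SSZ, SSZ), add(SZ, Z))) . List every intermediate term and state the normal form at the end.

Answer: normal form = S^6(Z)  (in 18 steps)

Reduction:
  start: add(SZ, add(mul(SSZ, SSZ), add(SZ, Z)))
  →1  S(add(Z, add(mul(SSZ, SSZ), add(SZ, Z))))
  →2  S(add(mul(SSZ, SSZ), add(SZ, Z)))
  →3  S(add(add(SSZ, mul(SZ, SSZ)), add(SZ, Z)))
  →4  S(add(S(add(SZ, mul(SZ, SSZ))), add(SZ, Z)))
  →5  S(S(add(add(SZ, mul(SZ, SSZ)), add(SZ, Z))))
  →6  S(S(add(S(add(Z, mul(SZ, SSZ))), add(SZ, Z))))
  →7  S(S(S(add(add(Z, mul(SZ, SSZ)), add(SZ, Z)))))
  →8  S(S(S(add(mul(SZ, SSZ), add(SZ, Z)))))
  →9  S(S(S(add(add(SSZ, mul(Z, SSZ)), add(SZ, Z)))))
  →10  S(S(S(add(S(add(SZ, mul(Z, SSZ))), add(SZ, Z)))))
  →11  S(S(S(S(add(add(SZ, mul(Z, SSZ)), add(SZ, Z))))))
  →12  S(S(S(S(add(S(add(Z, mul(Z, SSZ))), add(SZ, Z))))))
  →13  S(S(S(S(S(add(add(Z, mul(Z, SSZ)), add(SZ, Z)))))))
  →14  S(S(S(S(S(add(mul(Z, SSZ), add(SZ, Z)))))))
  →15  S(S(S(S(S(add(Z, add(SZ, Z)))))))
  →16  S(S(S(S(S(add(SZ, Z))))))
  →17  S(S(S(S(S(S(add(Z, Z)))))))
  →18  S^6(Z)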